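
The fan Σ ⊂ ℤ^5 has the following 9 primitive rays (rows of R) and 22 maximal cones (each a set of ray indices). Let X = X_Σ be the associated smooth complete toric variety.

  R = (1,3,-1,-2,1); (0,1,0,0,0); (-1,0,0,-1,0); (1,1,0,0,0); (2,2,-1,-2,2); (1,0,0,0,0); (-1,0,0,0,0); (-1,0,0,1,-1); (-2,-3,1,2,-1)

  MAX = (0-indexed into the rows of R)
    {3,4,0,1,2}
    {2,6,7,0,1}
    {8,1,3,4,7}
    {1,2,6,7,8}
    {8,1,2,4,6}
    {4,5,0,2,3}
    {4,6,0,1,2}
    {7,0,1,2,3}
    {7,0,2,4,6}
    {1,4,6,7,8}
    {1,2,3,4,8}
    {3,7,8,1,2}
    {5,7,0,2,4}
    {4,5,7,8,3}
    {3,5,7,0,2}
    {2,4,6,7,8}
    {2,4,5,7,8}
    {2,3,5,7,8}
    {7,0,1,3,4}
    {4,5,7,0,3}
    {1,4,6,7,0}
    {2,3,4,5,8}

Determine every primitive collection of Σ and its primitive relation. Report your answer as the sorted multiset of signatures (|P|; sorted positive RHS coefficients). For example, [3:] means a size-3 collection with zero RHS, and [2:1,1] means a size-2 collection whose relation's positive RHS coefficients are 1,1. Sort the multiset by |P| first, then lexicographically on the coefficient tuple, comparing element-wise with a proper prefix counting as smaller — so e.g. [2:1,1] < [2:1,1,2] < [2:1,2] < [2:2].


Primitive collections (6):

  P={5,6}:  v_{5} + v_{6} = 0  →  sig = [2:]
  P={0,8}:  v_{0} + v_{8} = v_{6}  →  sig = [2:1]
  P={1,5}:  v_{1} + v_{5} = v_{3}  →  sig = [2:1]
  P={3,6}:  v_{3} + v_{6} = v_{1}  →  sig = [2:1]
  P={2,3,4,7}:  v_{2} + v_{3} + v_{4} + v_{7} = v_{0}  →  sig = [4:1]
  P={1,2,4,7}:  v_{1} + v_{2} + v_{4} + v_{7} = v_{0} + v_{6}  →  sig = [4:1,1]

Hence PRS(X_Σ) =
    |P|=2: 4 collections, coeffs (), (1), (1), (1)
    |P|=4: 2 collections, coeffs (1), (1,1)


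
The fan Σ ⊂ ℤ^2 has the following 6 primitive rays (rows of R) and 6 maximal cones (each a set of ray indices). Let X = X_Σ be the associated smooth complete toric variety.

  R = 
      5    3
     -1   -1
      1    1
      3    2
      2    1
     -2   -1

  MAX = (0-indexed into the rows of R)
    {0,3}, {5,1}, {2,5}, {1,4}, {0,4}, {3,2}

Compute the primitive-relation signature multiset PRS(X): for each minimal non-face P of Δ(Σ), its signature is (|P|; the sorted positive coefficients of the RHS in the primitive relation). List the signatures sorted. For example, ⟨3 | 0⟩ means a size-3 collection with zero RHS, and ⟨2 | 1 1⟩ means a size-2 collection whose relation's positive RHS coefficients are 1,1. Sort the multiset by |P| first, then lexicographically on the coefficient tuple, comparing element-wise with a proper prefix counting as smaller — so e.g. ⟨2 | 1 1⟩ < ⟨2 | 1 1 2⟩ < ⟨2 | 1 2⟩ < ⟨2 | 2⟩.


The 9 primitive collections of Σ (r=6, n=2):

  P = {1,2}:  v_{1} + v_{2} = 0  →  sig = ⟨2 | 0⟩
  P = {4,5}:  v_{4} + v_{5} = 0  →  sig = ⟨2 | 0⟩
  P = {0,5}:  v_{0} + v_{5} = v_{3}  →  sig = ⟨2 | 1⟩
  P = {1,3}:  v_{1} + v_{3} = v_{4}  →  sig = ⟨2 | 1⟩
  P = {2,4}:  v_{2} + v_{4} = v_{3}  →  sig = ⟨2 | 1⟩
  P = {3,4}:  v_{3} + v_{4} = v_{0}  →  sig = ⟨2 | 1⟩
  P = {3,5}:  v_{3} + v_{5} = v_{2}  →  sig = ⟨2 | 1⟩
  P = {0,1}:  v_{0} + v_{1} = 2·v_{4}  →  sig = ⟨2 | 2⟩
  P = {0,2}:  v_{0} + v_{2} = 2·v_{3}  →  sig = ⟨2 | 2⟩

Signatures (|P|; sorted positive RHS coefficients), sorted:
    ⟨2 | 0⟩
    ⟨2 | 0⟩
    ⟨2 | 1⟩
    ⟨2 | 1⟩
    ⟨2 | 1⟩
    ⟨2 | 1⟩
    ⟨2 | 1⟩
    ⟨2 | 2⟩
    ⟨2 | 2⟩


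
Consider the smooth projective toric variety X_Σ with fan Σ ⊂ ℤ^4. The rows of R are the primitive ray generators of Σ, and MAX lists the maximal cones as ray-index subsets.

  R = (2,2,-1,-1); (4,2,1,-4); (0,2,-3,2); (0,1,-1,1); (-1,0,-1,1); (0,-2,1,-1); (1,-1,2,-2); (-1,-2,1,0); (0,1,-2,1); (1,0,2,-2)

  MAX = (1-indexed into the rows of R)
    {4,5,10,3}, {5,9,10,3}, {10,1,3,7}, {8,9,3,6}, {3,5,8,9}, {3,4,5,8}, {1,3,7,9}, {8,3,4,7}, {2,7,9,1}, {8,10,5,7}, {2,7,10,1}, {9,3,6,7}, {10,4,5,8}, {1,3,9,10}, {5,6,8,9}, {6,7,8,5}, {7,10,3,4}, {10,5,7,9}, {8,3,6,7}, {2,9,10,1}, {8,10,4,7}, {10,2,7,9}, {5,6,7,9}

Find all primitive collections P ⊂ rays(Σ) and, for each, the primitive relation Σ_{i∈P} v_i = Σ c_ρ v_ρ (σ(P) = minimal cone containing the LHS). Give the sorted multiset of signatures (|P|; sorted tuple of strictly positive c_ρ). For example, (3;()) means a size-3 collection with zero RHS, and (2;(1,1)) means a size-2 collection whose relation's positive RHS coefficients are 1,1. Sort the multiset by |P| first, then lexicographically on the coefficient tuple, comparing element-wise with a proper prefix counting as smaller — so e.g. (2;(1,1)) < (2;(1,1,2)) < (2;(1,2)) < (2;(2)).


Σ has 20 primitive collections:

  {4,9}:  v_{4} + v_{9} = v_{3}  →  sig = (2;(1))
  {1,8}:  v_{1} + v_{8} = v_{7} + v_{9}  →  sig = (2;(1,1))
  {4,6}:  v_{4} + v_{6} = v_{3} + v_{7} + v_{8}  →  sig = (2;(1,1,1))
  {2,4}:  v_{2} + v_{4} = v_{1} + v_{3} + v_{7} + v_{10}  →  sig = (2;(1,1,1,1))
  {1,4}:  v_{1} + v_{4} = 2·v_{3} + v_{7} + v_{10}  →  sig = (2;(1,1,2))
  {1,5}:  v_{1} + v_{5} = 2·v_{9} + v_{10}  →  sig = (2;(1,2))
  {6,10}:  v_{6} + v_{10} = v_{5} + 2·v_{7}  →  sig = (2;(1,2))
  {2,8}:  v_{2} + v_{8} = 2·v_{7} + 2·v_{9} + v_{10}  →  sig = (2;(1,2,2))
  {2,5}:  v_{2} + v_{5} = v_{7} + 3·v_{9} + 2·v_{10}  →  sig = (2;(1,2,3))
  {2,6}:  v_{2} + v_{6} = 3·v_{7} + 3·v_{9} + v_{10}  →  sig = (2;(1,3,3))
  {2,3}:  v_{2} + v_{3} = 2·v_{1}  →  sig = (2;(2))
  {1,6}:  v_{1} + v_{6} = 2·v_{7} + 2·v_{9}  →  sig = (2;(2,2))
  {3,8,10}:  v_{3} + v_{8} + v_{10} = 0  →  sig = (3;())
  {4,5,7}:  v_{4} + v_{5} + v_{7} = 0  →  sig = (3;())
  {3,5,7}:  v_{3} + v_{5} + v_{7} = v_{9}  →  sig = (3;(1))
  {7,8,9}:  v_{7} + v_{8} + v_{9} = v_{6}  →  sig = (3;(1))
  {8,9,10}:  v_{8} + v_{9} + v_{10} = v_{5} + v_{7}  →  sig = (3;(1,1))
  {3,5,6}:  v_{3} + v_{5} + v_{6} = v_{8} + 2·v_{9}  →  sig = (3;(1,2))
  {1,7,9,10}:  v_{1} + v_{7} + v_{9} + v_{10} = v_{2}  →  sig = (4;(1))
  {3,7,9,10}:  v_{3} + v_{7} + v_{9} + v_{10} = v_{1}  →  sig = (4;(1))

so the primitive-relation signature multiset is
    |P|=2: 12 collections, coeffs (1), (1,1), (1,1,1), (1,1,1,1), (1,1,2), (1,2), (1,2), (1,2,2), (1,2,3), (1,3,3), (2), (2,2)
    |P|=3: 6 collections, coeffs (), (), (1), (1), (1,1), (1,2)
    |P|=4: 2 collections, coeffs (1), (1)


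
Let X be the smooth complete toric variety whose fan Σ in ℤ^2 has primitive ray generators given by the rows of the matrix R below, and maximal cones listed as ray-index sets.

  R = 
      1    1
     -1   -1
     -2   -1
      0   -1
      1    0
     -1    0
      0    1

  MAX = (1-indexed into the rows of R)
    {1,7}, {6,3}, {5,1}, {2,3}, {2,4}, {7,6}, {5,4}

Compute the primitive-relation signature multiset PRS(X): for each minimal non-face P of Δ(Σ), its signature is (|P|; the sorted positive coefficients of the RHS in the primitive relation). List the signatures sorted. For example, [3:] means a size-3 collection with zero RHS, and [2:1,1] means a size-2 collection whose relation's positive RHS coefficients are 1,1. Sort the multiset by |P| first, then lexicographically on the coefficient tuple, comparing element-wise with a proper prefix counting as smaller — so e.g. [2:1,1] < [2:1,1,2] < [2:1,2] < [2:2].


Σ has 14 primitive collections:

  P = {1,2}:  v_{1} + v_{2} = 0  ⇒ sig = [2:]
  P = {4,7}:  v_{4} + v_{7} = 0  ⇒ sig = [2:]
  P = {5,6}:  v_{5} + v_{6} = 0  ⇒ sig = [2:]
  P = {1,3}:  v_{1} + v_{3} = v_{6}  ⇒ sig = [2:1]
  P = {1,4}:  v_{1} + v_{4} = v_{5}  ⇒ sig = [2:1]
  P = {1,6}:  v_{1} + v_{6} = v_{7}  ⇒ sig = [2:1]
  P = {2,5}:  v_{2} + v_{5} = v_{4}  ⇒ sig = [2:1]
  P = {2,6}:  v_{2} + v_{6} = v_{3}  ⇒ sig = [2:1]
  P = {2,7}:  v_{2} + v_{7} = v_{6}  ⇒ sig = [2:1]
  P = {3,5}:  v_{3} + v_{5} = v_{2}  ⇒ sig = [2:1]
  P = {4,6}:  v_{4} + v_{6} = v_{2}  ⇒ sig = [2:1]
  P = {5,7}:  v_{5} + v_{7} = v_{1}  ⇒ sig = [2:1]
  P = {3,4}:  v_{3} + v_{4} = 2·v_{2}  ⇒ sig = [2:2]
  P = {3,7}:  v_{3} + v_{7} = 2·v_{6}  ⇒ sig = [2:2]

Sorted signature multiset PRS(X):
{ [2:] ×3,  [2:1] ×9,  [2:2] ×2 }


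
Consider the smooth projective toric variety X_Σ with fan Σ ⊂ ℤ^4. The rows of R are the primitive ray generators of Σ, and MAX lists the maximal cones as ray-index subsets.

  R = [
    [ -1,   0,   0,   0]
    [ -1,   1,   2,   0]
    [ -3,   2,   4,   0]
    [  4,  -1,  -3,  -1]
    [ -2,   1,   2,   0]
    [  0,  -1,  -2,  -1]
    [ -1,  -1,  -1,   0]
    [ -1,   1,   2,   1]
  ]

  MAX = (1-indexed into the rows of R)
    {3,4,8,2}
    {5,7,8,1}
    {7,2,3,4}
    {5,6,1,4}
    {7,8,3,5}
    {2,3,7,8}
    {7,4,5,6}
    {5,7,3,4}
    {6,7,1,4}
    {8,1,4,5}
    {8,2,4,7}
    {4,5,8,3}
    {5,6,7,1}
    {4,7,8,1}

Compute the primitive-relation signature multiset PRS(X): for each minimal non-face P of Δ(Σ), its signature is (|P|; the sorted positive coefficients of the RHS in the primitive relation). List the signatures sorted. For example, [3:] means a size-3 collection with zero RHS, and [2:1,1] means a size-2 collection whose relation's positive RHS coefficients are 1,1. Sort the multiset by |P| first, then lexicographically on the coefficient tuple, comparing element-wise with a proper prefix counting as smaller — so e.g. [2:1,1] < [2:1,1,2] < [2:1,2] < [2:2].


9 minimal non-faces of Δ(Σ) (on 8 rays):

  {1,2}:  v_{1} + v_{2} = v_{5} ; sig = [2:1]
  {2,5}:  v_{2} + v_{5} = v_{3} ; sig = [2:1]
  {6,8}:  v_{6} + v_{8} = v_{1} ; sig = [2:1]
  {2,6}:  v_{2} + v_{6} = v_{4} + 2·v_{5} + v_{7} ; sig = [2:1,1,2]
  {3,6}:  v_{3} + v_{6} = v_{4} + 3·v_{5} + v_{7} ; sig = [2:1,1,3]
  {1,3}:  v_{1} + v_{3} = 2·v_{5} ; sig = [2:2]
  {4,5,7,8}:  v_{4} + v_{5} + v_{7} + v_{8} = 0 ; sig = [4:]
  {1,4,5,7}:  v_{1} + v_{4} + v_{5} + v_{7} = v_{6} ; sig = [4:1]
  {3,4,7,8}:  v_{3} + v_{4} + v_{7} + v_{8} = v_{2} ; sig = [4:1]

Sorted signature multiset PRS(X):
    |P|=2: 6 collections, coeffs (1), (1), (1), (1,1,2), (1,1,3), (2)
    |P|=4: 3 collections, coeffs (), (1), (1)


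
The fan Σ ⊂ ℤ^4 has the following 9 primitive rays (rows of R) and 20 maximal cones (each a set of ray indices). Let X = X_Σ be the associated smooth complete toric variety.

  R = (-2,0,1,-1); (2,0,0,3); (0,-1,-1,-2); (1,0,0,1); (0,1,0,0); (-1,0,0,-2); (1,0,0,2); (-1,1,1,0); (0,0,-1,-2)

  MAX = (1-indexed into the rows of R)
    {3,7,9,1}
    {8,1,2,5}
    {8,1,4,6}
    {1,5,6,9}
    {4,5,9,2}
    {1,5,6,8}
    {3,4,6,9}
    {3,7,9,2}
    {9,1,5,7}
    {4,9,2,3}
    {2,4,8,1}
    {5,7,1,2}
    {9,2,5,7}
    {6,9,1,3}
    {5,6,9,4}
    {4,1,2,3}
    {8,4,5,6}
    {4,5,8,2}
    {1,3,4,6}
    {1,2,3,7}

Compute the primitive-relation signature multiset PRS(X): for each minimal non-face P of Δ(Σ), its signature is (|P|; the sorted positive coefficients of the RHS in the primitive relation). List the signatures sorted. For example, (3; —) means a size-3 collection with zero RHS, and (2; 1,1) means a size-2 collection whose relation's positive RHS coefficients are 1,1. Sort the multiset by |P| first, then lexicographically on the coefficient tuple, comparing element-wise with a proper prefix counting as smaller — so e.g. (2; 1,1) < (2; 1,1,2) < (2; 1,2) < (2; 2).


10 collections generate NE(X_Σ); each relation:

  {6,7}:  v_{6} + v_{7} = 0  so sig = (2; —)
  {2,6}:  v_{2} + v_{6} = v_{4}  so sig = (2; 1)
  {3,5}:  v_{3} + v_{5} = v_{9}  so sig = (2; 1)
  {3,8}:  v_{3} + v_{8} = v_{6}  so sig = (2; 1)
  {4,7}:  v_{4} + v_{7} = v_{2}  so sig = (2; 1)
  {8,9}:  v_{8} + v_{9} = v_{5} + v_{6}  so sig = (2; 1,1)
  {7,8}:  v_{7} + v_{8} = v_{1} + v_{2} + v_{5}  so sig = (2; 1,1,1)
  {1,2,9}:  v_{1} + v_{2} + v_{9} = 0  so sig = (3; —)
  {1,4,5}:  v_{1} + v_{4} + v_{5} = v_{8}  so sig = (3; 1)
  {1,4,9}:  v_{1} + v_{4} + v_{9} = v_{6}  so sig = (3; 1)

Sorted signature multiset PRS(X):
{ (2; —),  (2; 1) ×4,  (2; 1,1),  (2; 1,1,1),  (3; —),  (3; 1) ×2 }


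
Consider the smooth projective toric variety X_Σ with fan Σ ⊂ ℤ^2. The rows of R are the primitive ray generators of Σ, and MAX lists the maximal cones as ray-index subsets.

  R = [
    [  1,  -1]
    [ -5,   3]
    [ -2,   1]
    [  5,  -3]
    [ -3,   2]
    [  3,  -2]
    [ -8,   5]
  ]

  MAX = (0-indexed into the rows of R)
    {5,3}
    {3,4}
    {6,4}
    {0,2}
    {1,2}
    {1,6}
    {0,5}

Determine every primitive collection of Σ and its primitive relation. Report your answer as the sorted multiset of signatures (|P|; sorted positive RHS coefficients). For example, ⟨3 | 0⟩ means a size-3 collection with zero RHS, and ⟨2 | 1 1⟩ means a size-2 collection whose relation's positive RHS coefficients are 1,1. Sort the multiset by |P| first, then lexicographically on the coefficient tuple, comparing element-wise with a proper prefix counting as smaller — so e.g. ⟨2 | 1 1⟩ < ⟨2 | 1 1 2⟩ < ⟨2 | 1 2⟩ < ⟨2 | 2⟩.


Δ(Σ) — 7 vertices, 14 min non-faces:

  {1,3}:  v_{1} + v_{3} = 0  →  sig = ⟨2 | 0⟩
  {4,5}:  v_{4} + v_{5} = 0  →  sig = ⟨2 | 0⟩
  {0,4}:  v_{0} + v_{4} = v_{2}  →  sig = ⟨2 | 1⟩
  {1,4}:  v_{1} + v_{4} = v_{6}  →  sig = ⟨2 | 1⟩
  {1,5}:  v_{1} + v_{5} = v_{2}  →  sig = ⟨2 | 1⟩
  {2,3}:  v_{2} + v_{3} = v_{5}  →  sig = ⟨2 | 1⟩
  {2,4}:  v_{2} + v_{4} = v_{1}  →  sig = ⟨2 | 1⟩
  {2,5}:  v_{2} + v_{5} = v_{0}  →  sig = ⟨2 | 1⟩
  {3,6}:  v_{3} + v_{6} = v_{4}  →  sig = ⟨2 | 1⟩
  {5,6}:  v_{5} + v_{6} = v_{1}  →  sig = ⟨2 | 1⟩
  {0,6}:  v_{0} + v_{6} = v_{1} + v_{2}  →  sig = ⟨2 | 1 1⟩
  {0,1}:  v_{0} + v_{1} = 2·v_{2}  →  sig = ⟨2 | 2⟩
  {0,3}:  v_{0} + v_{3} = 2·v_{5}  →  sig = ⟨2 | 2⟩
  {2,6}:  v_{2} + v_{6} = 2·v_{1}  →  sig = ⟨2 | 2⟩

Hence PRS(X_Σ) =
{ ⟨2 | 0⟩ ×2,  ⟨2 | 1⟩ ×8,  ⟨2 | 1 1⟩,  ⟨2 | 2⟩ ×3 }


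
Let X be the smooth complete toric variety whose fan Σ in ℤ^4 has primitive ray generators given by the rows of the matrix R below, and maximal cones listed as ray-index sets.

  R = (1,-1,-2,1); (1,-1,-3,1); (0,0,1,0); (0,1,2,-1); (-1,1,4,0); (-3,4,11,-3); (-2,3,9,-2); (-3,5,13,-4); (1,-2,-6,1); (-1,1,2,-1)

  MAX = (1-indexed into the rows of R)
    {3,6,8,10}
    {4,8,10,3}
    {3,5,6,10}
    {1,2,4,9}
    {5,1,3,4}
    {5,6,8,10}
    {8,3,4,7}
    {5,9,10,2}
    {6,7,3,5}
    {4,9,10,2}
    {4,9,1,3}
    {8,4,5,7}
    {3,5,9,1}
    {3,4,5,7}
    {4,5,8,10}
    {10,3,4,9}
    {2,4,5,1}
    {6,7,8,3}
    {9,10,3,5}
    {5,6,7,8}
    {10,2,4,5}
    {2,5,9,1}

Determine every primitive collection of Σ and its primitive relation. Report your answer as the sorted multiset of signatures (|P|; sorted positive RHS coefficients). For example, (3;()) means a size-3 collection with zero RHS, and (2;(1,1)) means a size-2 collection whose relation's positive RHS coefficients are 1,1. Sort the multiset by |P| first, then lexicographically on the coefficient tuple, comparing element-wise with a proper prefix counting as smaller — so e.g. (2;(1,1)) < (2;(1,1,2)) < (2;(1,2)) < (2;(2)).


Minimal non-faces — 16 found among 10 rays, 22 max cones:

  P={1,10}:  v_{1} + v_{10} = 0  ⟹  sig = (2;())
  P={1,6}:  v_{1} + v_{6} = v_{7}  ⟹  sig = (2;(1))
  P={2,3}:  v_{2} + v_{3} = v_{1}  ⟹  sig = (2;(1))
  P={4,6}:  v_{4} + v_{6} = v_{8}  ⟹  sig = (2;(1))
  P={7,10}:  v_{7} + v_{10} = v_{6}  ⟹  sig = (2;(1))
  P={1,8}:  v_{1} + v_{8} = v_{4} + v_{7}  ⟹  sig = (2;(1,1))
  P={2,7}:  v_{2} + v_{7} = v_{4} + v_{5}  ⟹  sig = (2;(1,1))
  P={7,9}:  v_{7} + v_{9} = v_{3} + v_{10}  ⟹  sig = (2;(1,1))
  P={1,7}:  v_{1} + v_{7} = v_{3} + v_{4} + v_{5}  ⟹  sig = (2;(1,1,1))
  P={2,6}:  v_{2} + v_{6} = v_{4} + v_{5} + v_{10}  ⟹  sig = (2;(1,1,1))
  P={2,8}:  v_{2} + v_{8} = 2·v_{4} + v_{5} + v_{10}  ⟹  sig = (2;(1,1,2))
  P={8,9}:  v_{8} + v_{9} = v_{3} + v_{4} + 2·v_{10}  ⟹  sig = (2;(1,1,2))
  P={6,9}:  v_{6} + v_{9} = v_{3} + 2·v_{10}  ⟹  sig = (2;(1,2))
  P={4,5,9}:  v_{4} + v_{5} + v_{9} = 0  ⟹  sig = (3;())
  P={3,5,8}:  v_{3} + v_{5} + v_{8} = 2·v_{7}  ⟹  sig = (3;(2))
  P={3,4,5,10}:  v_{3} + v_{4} + v_{5} + v_{10} = v_{7}  ⟹  sig = (4;(1))

Sorted signature multiset PRS(X):
    |P|=2: 13 collections, coeffs (), (1), (1), (1), (1), (1,1), (1,1), (1,1), (1,1,1), (1,1,1), (1,1,2), (1,1,2), (1,2)
    |P|=3: 2 collections, coeffs (), (2)
    |P|=4: 1 collection, coeffs (1)


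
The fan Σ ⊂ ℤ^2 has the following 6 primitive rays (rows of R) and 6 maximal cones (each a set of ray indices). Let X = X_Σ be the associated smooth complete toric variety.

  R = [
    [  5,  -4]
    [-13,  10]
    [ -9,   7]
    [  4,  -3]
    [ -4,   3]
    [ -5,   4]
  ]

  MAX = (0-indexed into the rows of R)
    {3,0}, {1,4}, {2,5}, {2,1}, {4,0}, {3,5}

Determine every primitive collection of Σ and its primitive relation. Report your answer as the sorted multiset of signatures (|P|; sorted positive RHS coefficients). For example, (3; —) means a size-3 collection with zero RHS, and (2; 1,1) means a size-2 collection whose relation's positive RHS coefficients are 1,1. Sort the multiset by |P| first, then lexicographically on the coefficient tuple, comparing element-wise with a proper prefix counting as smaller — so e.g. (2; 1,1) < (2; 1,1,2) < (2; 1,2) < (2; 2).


9 minimal non-faces of Δ(Σ) (on 6 rays):

  P = {0,5}:  v_{0} + v_{5} = 0  ⟹  sig = (2; —)
  P = {3,4}:  v_{3} + v_{4} = 0  ⟹  sig = (2; —)
  P = {0,2}:  v_{0} + v_{2} = v_{4}  ⟹  sig = (2; 1)
  P = {1,3}:  v_{1} + v_{3} = v_{2}  ⟹  sig = (2; 1)
  P = {2,3}:  v_{2} + v_{3} = v_{5}  ⟹  sig = (2; 1)
  P = {2,4}:  v_{2} + v_{4} = v_{1}  ⟹  sig = (2; 1)
  P = {4,5}:  v_{4} + v_{5} = v_{2}  ⟹  sig = (2; 1)
  P = {0,1}:  v_{0} + v_{1} = 2·v_{4}  ⟹  sig = (2; 2)
  P = {1,5}:  v_{1} + v_{5} = 2·v_{2}  ⟹  sig = (2; 2)

Signatures (|P|; sorted positive RHS coefficients), sorted:
{ (2; —) ×2,  (2; 1) ×5,  (2; 2) ×2 }


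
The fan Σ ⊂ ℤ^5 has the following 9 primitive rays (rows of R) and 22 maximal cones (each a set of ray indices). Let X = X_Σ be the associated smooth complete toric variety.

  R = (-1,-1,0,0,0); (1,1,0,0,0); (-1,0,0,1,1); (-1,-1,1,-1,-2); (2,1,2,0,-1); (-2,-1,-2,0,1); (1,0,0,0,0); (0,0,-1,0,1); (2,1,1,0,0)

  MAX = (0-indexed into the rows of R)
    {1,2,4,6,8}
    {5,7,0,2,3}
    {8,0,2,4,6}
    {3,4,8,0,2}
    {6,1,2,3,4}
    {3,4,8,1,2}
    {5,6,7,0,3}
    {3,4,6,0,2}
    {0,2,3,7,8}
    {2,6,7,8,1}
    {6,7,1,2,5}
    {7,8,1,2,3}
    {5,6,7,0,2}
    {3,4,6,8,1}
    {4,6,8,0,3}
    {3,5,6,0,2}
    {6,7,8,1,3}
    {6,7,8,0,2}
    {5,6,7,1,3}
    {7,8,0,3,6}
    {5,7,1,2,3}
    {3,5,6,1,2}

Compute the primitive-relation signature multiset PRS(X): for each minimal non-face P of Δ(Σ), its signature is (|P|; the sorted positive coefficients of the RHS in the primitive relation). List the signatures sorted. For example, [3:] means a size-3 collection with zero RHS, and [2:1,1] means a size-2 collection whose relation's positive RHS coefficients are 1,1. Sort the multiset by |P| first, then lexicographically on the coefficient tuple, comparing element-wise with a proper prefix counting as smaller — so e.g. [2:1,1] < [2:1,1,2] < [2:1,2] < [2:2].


The 6 primitive collections of Σ (r=9, n=5):

  • {0,1}:  v_{0} + v_{1} = 0  ⟹  sig = [2:]
  • {4,5}:  v_{4} + v_{5} = 0  ⟹  sig = [2:]
  • {4,7}:  v_{4} + v_{7} = v_{8}  ⟹  sig = [2:1]
  • {5,8}:  v_{5} + v_{8} = v_{7}  ⟹  sig = [2:1]
  • {2,3,6,7}:  v_{2} + v_{3} + v_{6} + v_{7} = v_{0}  ⟹  sig = [4:1]
  • {2,3,6,8}:  v_{2} + v_{3} + v_{6} + v_{8} = v_{0} + v_{4}  ⟹  sig = [4:1,1]

Hence PRS(X_Σ) =
    [2:]
    [2:]
    [2:1]
    [2:1]
    [4:1]
    [4:1,1]


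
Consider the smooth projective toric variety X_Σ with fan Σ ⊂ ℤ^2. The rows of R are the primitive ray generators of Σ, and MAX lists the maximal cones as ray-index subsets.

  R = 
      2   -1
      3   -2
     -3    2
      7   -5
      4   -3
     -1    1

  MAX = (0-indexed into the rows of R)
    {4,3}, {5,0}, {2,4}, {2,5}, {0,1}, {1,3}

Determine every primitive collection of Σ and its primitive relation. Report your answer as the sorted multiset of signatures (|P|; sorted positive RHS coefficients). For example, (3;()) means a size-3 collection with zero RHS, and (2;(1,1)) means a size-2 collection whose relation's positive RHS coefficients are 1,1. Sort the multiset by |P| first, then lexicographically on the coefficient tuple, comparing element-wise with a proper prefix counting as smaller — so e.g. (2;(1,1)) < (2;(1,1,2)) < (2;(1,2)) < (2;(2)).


Minimal non-faces — 9 found among 6 rays, 6 max cones:

  P={1,2}:  v_{1} + v_{2} = 0  ⇒ sig = (2;())
  P={0,2}:  v_{0} + v_{2} = v_{5}  ⇒ sig = (2;(1))
  P={1,4}:  v_{1} + v_{4} = v_{3}  ⇒ sig = (2;(1))
  P={1,5}:  v_{1} + v_{5} = v_{0}  ⇒ sig = (2;(1))
  P={2,3}:  v_{2} + v_{3} = v_{4}  ⇒ sig = (2;(1))
  P={4,5}:  v_{4} + v_{5} = v_{1}  ⇒ sig = (2;(1))
  P={0,4}:  v_{0} + v_{4} = 2·v_{1}  ⇒ sig = (2;(2))
  P={3,5}:  v_{3} + v_{5} = 2·v_{1}  ⇒ sig = (2;(2))
  P={0,3}:  v_{0} + v_{3} = 3·v_{1}  ⇒ sig = (2;(3))

Sorted signature multiset PRS(X):
[(2;()), (2;(1)), (2;(1)), (2;(1)), (2;(1)), (2;(1)), (2;(2)), (2;(2)), (2;(3))]


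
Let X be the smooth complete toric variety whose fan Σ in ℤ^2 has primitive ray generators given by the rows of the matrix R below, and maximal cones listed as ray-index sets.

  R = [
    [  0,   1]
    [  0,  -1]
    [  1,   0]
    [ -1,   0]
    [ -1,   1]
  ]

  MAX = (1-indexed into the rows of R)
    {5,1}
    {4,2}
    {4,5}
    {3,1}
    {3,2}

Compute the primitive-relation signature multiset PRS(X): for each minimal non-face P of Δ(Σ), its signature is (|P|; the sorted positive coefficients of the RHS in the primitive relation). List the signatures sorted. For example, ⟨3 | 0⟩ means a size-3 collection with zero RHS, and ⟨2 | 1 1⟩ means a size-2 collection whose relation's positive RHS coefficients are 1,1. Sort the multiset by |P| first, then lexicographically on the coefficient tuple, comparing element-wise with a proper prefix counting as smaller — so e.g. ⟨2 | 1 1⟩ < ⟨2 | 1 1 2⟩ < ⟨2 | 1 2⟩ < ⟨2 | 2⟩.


|primitive collections| = 5. Relations:

  {1,2}:  v_{1} + v_{2} = 0 — sig = ⟨2 | 0⟩
  {3,4}:  v_{3} + v_{4} = 0 — sig = ⟨2 | 0⟩
  {1,4}:  v_{1} + v_{4} = v_{5} — sig = ⟨2 | 1⟩
  {2,5}:  v_{2} + v_{5} = v_{4} — sig = ⟨2 | 1⟩
  {3,5}:  v_{3} + v_{5} = v_{1} — sig = ⟨2 | 1⟩

so the primitive-relation signature multiset is
    ⟨2 | 0⟩
    ⟨2 | 0⟩
    ⟨2 | 1⟩
    ⟨2 | 1⟩
    ⟨2 | 1⟩


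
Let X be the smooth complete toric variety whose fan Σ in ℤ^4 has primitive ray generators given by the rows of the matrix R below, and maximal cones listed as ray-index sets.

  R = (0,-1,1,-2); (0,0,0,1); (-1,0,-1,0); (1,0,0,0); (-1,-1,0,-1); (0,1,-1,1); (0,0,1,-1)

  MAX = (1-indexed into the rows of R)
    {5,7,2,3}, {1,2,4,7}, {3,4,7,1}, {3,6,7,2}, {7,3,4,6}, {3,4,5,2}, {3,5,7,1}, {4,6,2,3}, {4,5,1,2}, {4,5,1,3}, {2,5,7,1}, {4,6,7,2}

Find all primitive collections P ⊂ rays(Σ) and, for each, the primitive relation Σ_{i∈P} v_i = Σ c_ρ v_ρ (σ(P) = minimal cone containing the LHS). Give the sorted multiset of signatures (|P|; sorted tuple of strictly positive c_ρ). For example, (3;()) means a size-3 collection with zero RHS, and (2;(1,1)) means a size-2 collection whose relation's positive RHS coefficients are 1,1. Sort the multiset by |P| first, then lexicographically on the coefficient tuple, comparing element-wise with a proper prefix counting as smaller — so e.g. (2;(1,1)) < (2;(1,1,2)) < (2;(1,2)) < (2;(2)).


5 collections generate NE(X_Σ); each relation:

  P={5,6}:  v_{5} + v_{6} = v_{3}  ⟹  sig = (2;(1))
  P={1,6}:  v_{1} + v_{6} = v_{3} + v_{4} + v_{7}  ⟹  sig = (2;(1,1,1))
  P={1,2,3}:  v_{1} + v_{2} + v_{3} = v_{5}  ⟹  sig = (3;(1))
  P={4,5,7}:  v_{4} + v_{5} + v_{7} = v_{1}  ⟹  sig = (3;(1))
  P={2,3,4,7}:  v_{2} + v_{3} + v_{4} + v_{7} = 0  ⟹  sig = (4;())

so the primitive-relation signature multiset is
    (2;(1))
    (2;(1,1,1))
    (3;(1))
    (3;(1))
    (4;())


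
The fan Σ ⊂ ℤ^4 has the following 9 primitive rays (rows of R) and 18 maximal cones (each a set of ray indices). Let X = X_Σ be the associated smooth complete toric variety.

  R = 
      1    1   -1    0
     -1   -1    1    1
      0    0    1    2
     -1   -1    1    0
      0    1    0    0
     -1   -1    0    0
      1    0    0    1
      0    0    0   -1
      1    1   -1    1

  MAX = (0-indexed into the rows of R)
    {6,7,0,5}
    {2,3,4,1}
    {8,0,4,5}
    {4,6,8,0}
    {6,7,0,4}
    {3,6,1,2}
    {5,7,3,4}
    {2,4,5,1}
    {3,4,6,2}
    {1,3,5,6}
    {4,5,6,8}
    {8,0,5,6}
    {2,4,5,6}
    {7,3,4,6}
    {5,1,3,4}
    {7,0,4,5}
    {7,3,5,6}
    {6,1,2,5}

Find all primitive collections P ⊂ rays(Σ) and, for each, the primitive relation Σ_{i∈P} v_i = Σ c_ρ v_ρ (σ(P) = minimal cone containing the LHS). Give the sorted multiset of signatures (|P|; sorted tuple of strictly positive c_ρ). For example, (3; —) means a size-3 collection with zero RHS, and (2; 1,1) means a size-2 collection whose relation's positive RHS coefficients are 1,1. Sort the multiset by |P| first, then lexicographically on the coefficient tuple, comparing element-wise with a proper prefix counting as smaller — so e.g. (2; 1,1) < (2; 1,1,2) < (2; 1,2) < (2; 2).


Σ has 14 primitive collections:

  • {0,3}:  v_{0} + v_{3} = 0  so sig = (2; —)
  • {1,7}:  v_{1} + v_{7} = v_{3}  so sig = (2; 1)
  • {7,8}:  v_{7} + v_{8} = v_{0}  so sig = (2; 1)
  • {0,1}:  v_{0} + v_{1} = v_{4} + v_{5} + v_{6}  so sig = (2; 1,1,1)
  • {2,7}:  v_{2} + v_{7} = v_{3} + v_{4} + v_{6}  so sig = (2; 1,1,1)
  • {3,8}:  v_{3} + v_{8} = v_{4} + v_{5} + v_{6}  so sig = (2; 1,1,1)
  • {0,2}:  v_{0} + v_{2} = 2·v_{4} + v_{5} + 2·v_{6}  so sig = (2; 1,2,2)
  • {1,8}:  v_{1} + v_{8} = 2·v_{4} + 2·v_{5} + 2·v_{6}  so sig = (2; 2,2,2)
  • {2,8}:  v_{2} + v_{8} = 3·v_{4} + 2·v_{5} + 3·v_{6}  so sig = (2; 2,3,3)
  • {1,4,6}:  v_{1} + v_{4} + v_{6} = v_{2}  so sig = (3; 1)
  • {2,3,5}:  v_{2} + v_{3} + v_{5} = 2·v_{1}  so sig = (3; 2)
  • {4,5,6,7}:  v_{4} + v_{5} + v_{6} + v_{7} = 0  so sig = (4; —)
  • {0,4,5,6}:  v_{0} + v_{4} + v_{5} + v_{6} = v_{8}  so sig = (4; 1)
  • {3,4,5,6}:  v_{3} + v_{4} + v_{5} + v_{6} = v_{1}  so sig = (4; 1)

Signatures (|P|; sorted positive RHS coefficients), sorted:
    |P|=2: 9 collections, coeffs (), (1), (1), (1,1,1), (1,1,1), (1,1,1), (1,2,2), (2,2,2), (2,3,3)
    |P|=3: 2 collections, coeffs (1), (2)
    |P|=4: 3 collections, coeffs (), (1), (1)


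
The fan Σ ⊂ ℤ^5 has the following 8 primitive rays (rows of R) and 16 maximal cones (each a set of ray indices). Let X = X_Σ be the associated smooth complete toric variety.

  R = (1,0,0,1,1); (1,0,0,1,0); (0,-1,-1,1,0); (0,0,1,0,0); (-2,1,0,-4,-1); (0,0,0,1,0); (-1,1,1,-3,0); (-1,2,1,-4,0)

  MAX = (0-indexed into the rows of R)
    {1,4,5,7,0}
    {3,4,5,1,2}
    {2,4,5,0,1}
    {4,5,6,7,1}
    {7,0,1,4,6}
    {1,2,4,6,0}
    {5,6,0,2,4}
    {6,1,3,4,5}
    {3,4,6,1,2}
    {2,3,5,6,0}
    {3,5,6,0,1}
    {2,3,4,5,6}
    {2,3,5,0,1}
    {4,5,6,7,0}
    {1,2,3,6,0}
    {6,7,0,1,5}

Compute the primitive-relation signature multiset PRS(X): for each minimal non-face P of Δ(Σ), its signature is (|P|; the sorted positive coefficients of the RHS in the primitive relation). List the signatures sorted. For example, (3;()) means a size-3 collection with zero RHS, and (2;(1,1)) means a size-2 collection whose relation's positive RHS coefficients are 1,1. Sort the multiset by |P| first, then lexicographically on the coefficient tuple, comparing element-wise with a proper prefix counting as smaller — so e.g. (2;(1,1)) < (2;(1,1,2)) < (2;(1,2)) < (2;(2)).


5 minimal non-faces of Δ(Σ) (on 8 rays):

  • {2,7}:  v_{2} + v_{7} = v_{0} + v_{4} — sig = (2;(1,1))
  • {3,7}:  v_{3} + v_{7} = v_{1} + v_{5} + 2·v_{6} — sig = (2;(1,1,2))
  • {0,3,4}:  v_{0} + v_{3} + v_{4} = v_{6} — sig = (3;(1))
  • {1,2,5,6}:  v_{1} + v_{2} + v_{5} + v_{6} = 0 — sig = (4;())
  • {0,1,4,5,6}:  v_{0} + v_{1} + v_{4} + v_{5} + v_{6} = v_{7} — sig = (5;(1))

Signatures (|P|; sorted positive RHS coefficients), sorted:
[(2;(1,1)), (2;(1,1,2)), (3;(1)), (4;()), (5;(1))]


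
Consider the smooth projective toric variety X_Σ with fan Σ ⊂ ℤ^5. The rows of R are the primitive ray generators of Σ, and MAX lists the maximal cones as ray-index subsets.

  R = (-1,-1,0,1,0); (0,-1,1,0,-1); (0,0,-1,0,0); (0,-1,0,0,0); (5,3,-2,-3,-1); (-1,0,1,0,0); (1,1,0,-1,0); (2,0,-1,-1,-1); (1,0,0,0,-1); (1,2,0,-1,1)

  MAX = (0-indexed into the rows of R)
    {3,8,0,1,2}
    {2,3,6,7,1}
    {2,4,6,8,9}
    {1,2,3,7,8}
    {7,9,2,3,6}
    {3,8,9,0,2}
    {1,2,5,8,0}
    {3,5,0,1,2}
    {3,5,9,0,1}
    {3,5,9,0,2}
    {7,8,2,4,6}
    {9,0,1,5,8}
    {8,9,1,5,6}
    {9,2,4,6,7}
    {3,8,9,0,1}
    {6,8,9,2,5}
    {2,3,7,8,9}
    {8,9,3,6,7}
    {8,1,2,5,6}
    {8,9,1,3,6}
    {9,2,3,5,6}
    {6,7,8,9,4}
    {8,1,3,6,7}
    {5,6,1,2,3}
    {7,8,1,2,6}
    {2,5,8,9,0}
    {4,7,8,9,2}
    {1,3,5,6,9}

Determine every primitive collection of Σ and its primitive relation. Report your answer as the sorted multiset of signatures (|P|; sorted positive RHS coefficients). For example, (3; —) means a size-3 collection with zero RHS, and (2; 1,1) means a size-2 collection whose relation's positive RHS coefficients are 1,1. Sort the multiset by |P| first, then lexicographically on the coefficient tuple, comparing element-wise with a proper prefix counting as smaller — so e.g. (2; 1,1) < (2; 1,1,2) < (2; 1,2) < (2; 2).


Δ(Σ) — 10 vertices, 12 min non-faces:

  {0,6}:  v_{0} + v_{6} = 0 — sig = (2; —)
  {0,7}:  v_{0} + v_{7} = v_{2} + v_{3} + v_{8} — sig = (2; 1,1,1)
  {5,7}:  v_{5} + v_{7} = v_{1} + v_{2} + v_{6} — sig = (2; 1,1,1)
  {0,4}:  v_{0} + v_{4} = v_{2} + v_{7} + v_{8} + v_{9} — sig = (2; 1,1,1,1)
  {1,4}:  v_{1} + v_{4} = 2·v_{6} + v_{7} + v_{8} — sig = (2; 1,1,2)
  {4,5}:  v_{4} + v_{5} = v_{2} + 3·v_{6} + v_{8} — sig = (2; 1,1,3)
  {3,4}:  v_{3} + v_{4} = 2·v_{7} + v_{9} — sig = (2; 1,2)
  {1,2,9}:  v_{1} + v_{2} + v_{9} = v_{6} — sig = (3; 1)
  {3,5,8}:  v_{3} + v_{5} + v_{8} = v_{1} — sig = (3; 1)
  {1,7,9}:  v_{1} + v_{7} + v_{9} = v_{3} + 2·v_{6} + v_{8} — sig = (3; 1,1,2)
  {2,3,6,8}:  v_{2} + v_{3} + v_{6} + v_{8} = v_{7} — sig = (4; 1)
  {2,6,7,8,9}:  v_{2} + v_{6} + v_{7} + v_{8} + v_{9} = v_{4} — sig = (5; 1)

so the primitive-relation signature multiset is
    (2; —)
    (2; 1,1,1)
    (2; 1,1,1)
    (2; 1,1,1,1)
    (2; 1,1,2)
    (2; 1,1,3)
    (2; 1,2)
    (3; 1)
    (3; 1)
    (3; 1,1,2)
    (4; 1)
    (5; 1)


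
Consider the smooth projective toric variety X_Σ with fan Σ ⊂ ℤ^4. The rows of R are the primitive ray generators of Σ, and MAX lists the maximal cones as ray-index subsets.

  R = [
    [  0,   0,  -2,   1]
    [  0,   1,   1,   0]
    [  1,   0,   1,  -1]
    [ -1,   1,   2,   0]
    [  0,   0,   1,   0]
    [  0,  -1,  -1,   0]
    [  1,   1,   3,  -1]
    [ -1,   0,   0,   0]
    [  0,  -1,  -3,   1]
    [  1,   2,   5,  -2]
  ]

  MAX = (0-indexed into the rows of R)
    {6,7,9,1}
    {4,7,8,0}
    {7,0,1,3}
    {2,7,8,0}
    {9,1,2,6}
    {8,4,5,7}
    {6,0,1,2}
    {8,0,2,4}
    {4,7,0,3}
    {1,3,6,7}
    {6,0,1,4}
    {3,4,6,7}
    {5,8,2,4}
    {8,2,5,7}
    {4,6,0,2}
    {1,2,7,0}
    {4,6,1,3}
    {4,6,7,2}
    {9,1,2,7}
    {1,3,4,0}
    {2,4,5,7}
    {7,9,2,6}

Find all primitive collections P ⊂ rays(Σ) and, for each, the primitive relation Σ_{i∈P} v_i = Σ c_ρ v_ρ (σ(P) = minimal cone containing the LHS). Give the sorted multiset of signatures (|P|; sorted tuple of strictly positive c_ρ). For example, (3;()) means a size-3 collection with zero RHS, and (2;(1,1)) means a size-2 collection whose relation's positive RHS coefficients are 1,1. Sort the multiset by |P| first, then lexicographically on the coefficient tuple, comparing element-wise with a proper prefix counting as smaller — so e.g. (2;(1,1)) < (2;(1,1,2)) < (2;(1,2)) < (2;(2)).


Primitive collections (20):

  P = {1,5}:  v_{1} + v_{5} = 0  ⟹  sig = (2;())
  P = {0,5}:  v_{0} + v_{5} = v_{8}  ⟹  sig = (2;(1))
  P = {1,8}:  v_{1} + v_{8} = v_{0}  ⟹  sig = (2;(1))
  P = {2,3}:  v_{2} + v_{3} = v_{6} + v_{7}  ⟹  sig = (2;(1,1))
  P = {3,5}:  v_{3} + v_{5} = v_{4} + v_{7}  ⟹  sig = (2;(1,1))
  P = {5,6}:  v_{5} + v_{6} = v_{2} + v_{4}  ⟹  sig = (2;(1,1))
  P = {8,9}:  v_{8} + v_{9} = v_{1} + v_{2}  ⟹  sig = (2;(1,1))
  P = {3,8}:  v_{3} + v_{8} = v_{0} + v_{4} + v_{7}  ⟹  sig = (2;(1,1,1))
  P = {5,9}:  v_{5} + v_{9} = v_{2} + v_{6} + v_{7}  ⟹  sig = (2;(1,1,1))
  P = {6,8}:  v_{6} + v_{8} = v_{0} + v_{2} + v_{4}  ⟹  sig = (2;(1,1,1))
  P = {0,9}:  v_{0} + v_{9} = 2·v_{1} + v_{2}  ⟹  sig = (2;(1,2))
  P = {4,9}:  v_{4} + v_{9} = 2·v_{6} + v_{7}  ⟹  sig = (2;(1,2))
  P = {3,9}:  v_{3} + v_{9} = v_{1} + 2·v_{6} + 2·v_{7}  ⟹  sig = (2;(1,2,2))
  P = {0,6,7}:  v_{0} + v_{6} + v_{7} = v_{1}  ⟹  sig = (3;(1))
  P = {1,2,4}:  v_{1} + v_{2} + v_{4} = v_{6}  ⟹  sig = (3;(1))
  P = {1,4,7}:  v_{1} + v_{4} + v_{7} = v_{3}  ⟹  sig = (3;(1))
  P = {0,3,6}:  v_{0} + v_{3} + v_{6} = 2·v_{1} + v_{4}  ⟹  sig = (3;(1,2))
  P = {0,2,4,7}:  v_{0} + v_{2} + v_{4} + v_{7} = 0  ⟹  sig = (4;())
  P = {1,2,6,7}:  v_{1} + v_{2} + v_{6} + v_{7} = v_{9}  ⟹  sig = (4;(1))
  P = {2,4,7,8}:  v_{2} + v_{4} + v_{7} + v_{8} = v_{5}  ⟹  sig = (4;(1))

Hence PRS(X_Σ) =
    (2;())
    (2;(1))
    (2;(1))
    (2;(1,1))
    (2;(1,1))
    (2;(1,1))
    (2;(1,1))
    (2;(1,1,1))
    (2;(1,1,1))
    (2;(1,1,1))
    (2;(1,2))
    (2;(1,2))
    (2;(1,2,2))
    (3;(1))
    (3;(1))
    (3;(1))
    (3;(1,2))
    (4;())
    (4;(1))
    (4;(1))


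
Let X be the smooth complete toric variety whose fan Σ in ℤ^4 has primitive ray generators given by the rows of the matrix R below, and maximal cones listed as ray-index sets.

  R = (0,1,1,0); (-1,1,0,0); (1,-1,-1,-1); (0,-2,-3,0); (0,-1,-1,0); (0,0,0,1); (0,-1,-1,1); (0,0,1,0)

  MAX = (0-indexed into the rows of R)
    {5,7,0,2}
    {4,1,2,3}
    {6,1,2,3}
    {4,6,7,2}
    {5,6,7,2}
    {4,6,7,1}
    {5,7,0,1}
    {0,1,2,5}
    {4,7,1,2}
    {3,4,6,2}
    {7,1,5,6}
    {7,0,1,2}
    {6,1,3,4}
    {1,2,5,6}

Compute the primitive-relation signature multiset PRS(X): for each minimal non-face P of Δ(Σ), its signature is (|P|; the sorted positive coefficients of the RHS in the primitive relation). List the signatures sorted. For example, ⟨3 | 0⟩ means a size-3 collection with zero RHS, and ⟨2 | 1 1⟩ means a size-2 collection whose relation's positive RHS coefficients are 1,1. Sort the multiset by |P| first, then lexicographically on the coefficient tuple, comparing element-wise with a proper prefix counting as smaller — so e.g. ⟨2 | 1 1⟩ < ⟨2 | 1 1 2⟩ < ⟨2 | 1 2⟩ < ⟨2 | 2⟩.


9 collections generate NE(X_Σ); each relation:

  P={0,4}:  v_{0} + v_{4} = 0  ⟹  sig = ⟨2 | 0⟩
  P={0,6}:  v_{0} + v_{6} = v_{5}  ⟹  sig = ⟨2 | 1⟩
  P={4,5}:  v_{4} + v_{5} = v_{6}  ⟹  sig = ⟨2 | 1⟩
  P={0,3}:  v_{0} + v_{3} = v_{1} + v_{2} + v_{6}  ⟹  sig = ⟨2 | 1 1 1⟩
  P={3,5}:  v_{3} + v_{5} = v_{1} + v_{2} + 2·v_{6}  ⟹  sig = ⟨2 | 1 1 2⟩
  P={3,7}:  v_{3} + v_{7} = 2·v_{4}  ⟹  sig = ⟨2 | 2⟩
  P={1,2,5,7}:  v_{1} + v_{2} + v_{5} + v_{7} = 0  ⟹  sig = ⟨4 | 0⟩
  P={1,2,4,6}:  v_{1} + v_{2} + v_{4} + v_{6} = v_{3}  ⟹  sig = ⟨4 | 1⟩
  P={1,2,6,7}:  v_{1} + v_{2} + v_{6} + v_{7} = v_{4}  ⟹  sig = ⟨4 | 1⟩

so the primitive-relation signature multiset is
{ ⟨2 | 0⟩,  ⟨2 | 1⟩ ×2,  ⟨2 | 1 1 1⟩,  ⟨2 | 1 1 2⟩,  ⟨2 | 2⟩,  ⟨4 | 0⟩,  ⟨4 | 1⟩ ×2 }


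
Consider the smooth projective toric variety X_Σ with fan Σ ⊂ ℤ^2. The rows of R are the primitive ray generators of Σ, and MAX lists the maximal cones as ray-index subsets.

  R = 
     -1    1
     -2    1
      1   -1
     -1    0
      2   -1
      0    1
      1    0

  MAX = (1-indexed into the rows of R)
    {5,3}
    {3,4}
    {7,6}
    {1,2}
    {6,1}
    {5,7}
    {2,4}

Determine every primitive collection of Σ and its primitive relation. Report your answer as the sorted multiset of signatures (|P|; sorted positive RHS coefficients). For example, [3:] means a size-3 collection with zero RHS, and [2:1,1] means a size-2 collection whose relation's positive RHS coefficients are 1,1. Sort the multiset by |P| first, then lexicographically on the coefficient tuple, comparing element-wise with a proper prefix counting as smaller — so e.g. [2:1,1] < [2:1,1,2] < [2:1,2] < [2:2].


14 collections generate NE(X_Σ); each relation:

  {1,3}:  v_{1} + v_{3} = 0  so sig = [2:]
  {2,5}:  v_{2} + v_{5} = 0  so sig = [2:]
  {4,7}:  v_{4} + v_{7} = 0  so sig = [2:]
  {1,4}:  v_{1} + v_{4} = v_{2}  so sig = [2:1]
  {1,5}:  v_{1} + v_{5} = v_{7}  so sig = [2:1]
  {1,7}:  v_{1} + v_{7} = v_{6}  so sig = [2:1]
  {2,3}:  v_{2} + v_{3} = v_{4}  so sig = [2:1]
  {2,7}:  v_{2} + v_{7} = v_{1}  so sig = [2:1]
  {3,6}:  v_{3} + v_{6} = v_{7}  so sig = [2:1]
  {3,7}:  v_{3} + v_{7} = v_{5}  so sig = [2:1]
  {4,5}:  v_{4} + v_{5} = v_{3}  so sig = [2:1]
  {4,6}:  v_{4} + v_{6} = v_{1}  so sig = [2:1]
  {2,6}:  v_{2} + v_{6} = 2·v_{1}  so sig = [2:2]
  {5,6}:  v_{5} + v_{6} = 2·v_{7}  so sig = [2:2]

Signatures (|P|; sorted positive RHS coefficients), sorted:
[[2:], [2:], [2:], [2:1], [2:1], [2:1], [2:1], [2:1], [2:1], [2:1], [2:1], [2:1], [2:2], [2:2]]


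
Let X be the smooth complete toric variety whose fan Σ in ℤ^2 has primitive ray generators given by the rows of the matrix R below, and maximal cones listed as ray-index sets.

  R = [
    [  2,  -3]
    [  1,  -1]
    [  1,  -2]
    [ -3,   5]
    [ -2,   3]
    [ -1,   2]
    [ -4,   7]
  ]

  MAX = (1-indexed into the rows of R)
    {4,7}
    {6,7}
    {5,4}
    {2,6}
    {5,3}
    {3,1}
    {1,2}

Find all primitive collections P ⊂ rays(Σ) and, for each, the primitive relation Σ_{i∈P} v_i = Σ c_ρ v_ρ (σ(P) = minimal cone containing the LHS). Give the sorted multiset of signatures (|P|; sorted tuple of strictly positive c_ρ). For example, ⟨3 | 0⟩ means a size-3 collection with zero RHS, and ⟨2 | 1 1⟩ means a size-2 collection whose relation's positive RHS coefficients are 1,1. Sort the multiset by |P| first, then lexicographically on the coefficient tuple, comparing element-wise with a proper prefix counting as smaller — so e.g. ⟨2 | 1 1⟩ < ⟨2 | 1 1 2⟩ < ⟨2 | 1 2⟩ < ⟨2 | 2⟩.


Δ(Σ) — 7 vertices, 14 min non-faces:

  {1,5}:  v_{1} + v_{5} = 0  ⟹  sig = ⟨2 | 0⟩
  {3,6}:  v_{3} + v_{6} = 0  ⟹  sig = ⟨2 | 0⟩
  {1,4}:  v_{1} + v_{4} = v_{6}  ⟹  sig = ⟨2 | 1⟩
  {1,6}:  v_{1} + v_{6} = v_{2}  ⟹  sig = ⟨2 | 1⟩
  {2,3}:  v_{2} + v_{3} = v_{1}  ⟹  sig = ⟨2 | 1⟩
  {2,5}:  v_{2} + v_{5} = v_{6}  ⟹  sig = ⟨2 | 1⟩
  {3,4}:  v_{3} + v_{4} = v_{5}  ⟹  sig = ⟨2 | 1⟩
  {3,7}:  v_{3} + v_{7} = v_{4}  ⟹  sig = ⟨2 | 1⟩
  {4,6}:  v_{4} + v_{6} = v_{7}  ⟹  sig = ⟨2 | 1⟩
  {5,6}:  v_{5} + v_{6} = v_{4}  ⟹  sig = ⟨2 | 1⟩
  {1,7}:  v_{1} + v_{7} = 2·v_{6}  ⟹  sig = ⟨2 | 2⟩
  {2,4}:  v_{2} + v_{4} = 2·v_{6}  ⟹  sig = ⟨2 | 2⟩
  {5,7}:  v_{5} + v_{7} = 2·v_{4}  ⟹  sig = ⟨2 | 2⟩
  {2,7}:  v_{2} + v_{7} = 3·v_{6}  ⟹  sig = ⟨2 | 3⟩

so the primitive-relation signature multiset is
    |P|=2: 14 collections, coeffs (), (), (1), (1), (1), (1), (1), (1), (1), (1), (2), (2), (2), (3)


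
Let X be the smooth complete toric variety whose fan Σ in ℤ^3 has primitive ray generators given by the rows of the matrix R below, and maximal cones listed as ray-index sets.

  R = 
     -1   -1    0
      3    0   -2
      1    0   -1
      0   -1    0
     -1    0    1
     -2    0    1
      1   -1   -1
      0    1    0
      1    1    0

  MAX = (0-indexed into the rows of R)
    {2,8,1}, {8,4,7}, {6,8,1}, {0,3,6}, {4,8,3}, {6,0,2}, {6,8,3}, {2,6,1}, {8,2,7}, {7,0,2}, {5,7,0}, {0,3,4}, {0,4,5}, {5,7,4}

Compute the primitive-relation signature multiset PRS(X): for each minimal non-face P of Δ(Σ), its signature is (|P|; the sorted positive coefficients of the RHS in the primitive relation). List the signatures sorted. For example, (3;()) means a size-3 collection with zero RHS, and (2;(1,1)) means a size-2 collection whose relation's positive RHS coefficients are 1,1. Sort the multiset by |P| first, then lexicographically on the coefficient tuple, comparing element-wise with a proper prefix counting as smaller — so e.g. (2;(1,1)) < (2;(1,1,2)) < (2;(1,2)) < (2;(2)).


Σ has 17 primitive collections:

  P = {0,8}:  v_{0} + v_{8} = 0  ⇒ sig = (2;())
  P = {2,4}:  v_{2} + v_{4} = 0  ⇒ sig = (2;())
  P = {3,7}:  v_{3} + v_{7} = 0  ⇒ sig = (2;())
  P = {1,5}:  v_{1} + v_{5} = v_{2}  ⇒ sig = (2;(1))
  P = {2,3}:  v_{2} + v_{3} = v_{6}  ⇒ sig = (2;(1))
  P = {4,6}:  v_{4} + v_{6} = v_{3}  ⇒ sig = (2;(1))
  P = {5,6}:  v_{5} + v_{6} = v_{0}  ⇒ sig = (2;(1))
  P = {6,7}:  v_{6} + v_{7} = v_{2}  ⇒ sig = (2;(1))
  P = {0,1}:  v_{0} + v_{1} = v_{2} + v_{6}  ⇒ sig = (2;(1,1))
  P = {1,4}:  v_{1} + v_{4} = v_{6} + v_{8}  ⇒ sig = (2;(1,1))
  P = {2,5}:  v_{2} + v_{5} = v_{0} + v_{7}  ⇒ sig = (2;(1,1))
  P = {3,5}:  v_{3} + v_{5} = v_{0} + v_{4}  ⇒ sig = (2;(1,1))
  P = {5,8}:  v_{5} + v_{8} = v_{4} + v_{7}  ⇒ sig = (2;(1,1))
  P = {1,3}:  v_{1} + v_{3} = 2·v_{6} + v_{8}  ⇒ sig = (2;(1,2))
  P = {1,7}:  v_{1} + v_{7} = 2·v_{2} + v_{8}  ⇒ sig = (2;(1,2))
  P = {0,4,7}:  v_{0} + v_{4} + v_{7} = v_{5}  ⇒ sig = (3;(1))
  P = {2,6,8}:  v_{2} + v_{6} + v_{8} = v_{1}  ⇒ sig = (3;(1))

Hence PRS(X_Σ) =
    |P|=2: 15 collections, coeffs (), (), (), (1), (1), (1), (1), (1), (1,1), (1,1), (1,1), (1,1), (1,1), (1,2), (1,2)
    |P|=3: 2 collections, coeffs (1), (1)
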